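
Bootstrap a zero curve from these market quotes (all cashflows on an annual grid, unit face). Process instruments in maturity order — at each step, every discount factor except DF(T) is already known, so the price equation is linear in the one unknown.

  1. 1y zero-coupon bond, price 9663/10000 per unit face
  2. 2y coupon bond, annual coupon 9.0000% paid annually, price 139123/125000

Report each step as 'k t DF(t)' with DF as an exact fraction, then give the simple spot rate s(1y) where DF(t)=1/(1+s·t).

1 1 9663/10000
2 2 9413/10000
s(1y) = (1/(9663/10000) − 1)/(1) = 337/9663 ≈ 3.4875%

step 1 [1y] zero: DF = P = 9663/10000 ≈ 0.966300
step 2 [2y] bond c/1=9/100: DF=(139123/125000 − 9/100·(0.966300))/(1+9/100) = 9413/10000 ≈ 0.941300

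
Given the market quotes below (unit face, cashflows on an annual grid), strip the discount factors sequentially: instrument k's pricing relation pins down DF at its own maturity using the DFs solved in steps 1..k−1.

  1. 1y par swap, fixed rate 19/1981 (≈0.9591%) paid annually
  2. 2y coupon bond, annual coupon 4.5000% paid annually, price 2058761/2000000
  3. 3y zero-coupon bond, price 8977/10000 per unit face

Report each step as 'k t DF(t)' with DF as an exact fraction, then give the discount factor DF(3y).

step 1 [1y] swap r/1=19/1981: DF=(1 − 19/1981·(0))/(1+19/1981) = 1981/2000 ≈ 0.990500
step 2 [2y] bond c/1=9/200: DF=(2058761/2000000 − 9/200·(0.990500))/(1+9/200) = 589/625 ≈ 0.942400
step 3 [3y] zero: DF = P = 8977/10000 ≈ 0.897700

1 1 1981/2000
2 2 589/625
3 3 8977/10000
DF(3y) = 8977/10000 ≈ 0.897700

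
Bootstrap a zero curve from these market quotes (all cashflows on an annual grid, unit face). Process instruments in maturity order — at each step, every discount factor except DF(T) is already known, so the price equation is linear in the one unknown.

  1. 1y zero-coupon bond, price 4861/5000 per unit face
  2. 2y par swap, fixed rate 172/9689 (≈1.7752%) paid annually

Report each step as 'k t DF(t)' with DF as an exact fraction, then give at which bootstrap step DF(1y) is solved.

step 1 [1y] zero: DF = P = 4861/5000 ≈ 0.972200
step 2 [2y] swap r/1=172/9689: DF=(1 − 172/9689·(0.972200))/(1+172/9689) = 1207/1250 ≈ 0.965600

1 1 4861/5000
2 2 1207/1250
DF(1y) is solved at step 1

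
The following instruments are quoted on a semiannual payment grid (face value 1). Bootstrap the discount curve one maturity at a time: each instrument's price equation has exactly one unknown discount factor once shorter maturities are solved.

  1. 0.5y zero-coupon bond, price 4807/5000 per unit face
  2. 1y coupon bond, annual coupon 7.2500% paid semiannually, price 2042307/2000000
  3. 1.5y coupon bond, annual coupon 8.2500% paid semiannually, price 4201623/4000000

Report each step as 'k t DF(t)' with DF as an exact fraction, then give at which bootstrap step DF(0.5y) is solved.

step 1 [0.5y] zero: DF = P = 4807/5000 ≈ 0.961400
step 2 [1y] bond c/2=29/800: DF=(2042307/2000000 − 29/800·(0.961400))/(1+29/800) = 4759/5000 ≈ 0.951800
step 3 [1.5y] bond c/2=33/800: DF=(4201623/4000000 − 33/800·(0.961400+0.951800))/(1+33/800) = 933/1000 ≈ 0.933000

1 1/2 4807/5000
2 1 4759/5000
3 3/2 933/1000
DF(0.5y) is solved at step 1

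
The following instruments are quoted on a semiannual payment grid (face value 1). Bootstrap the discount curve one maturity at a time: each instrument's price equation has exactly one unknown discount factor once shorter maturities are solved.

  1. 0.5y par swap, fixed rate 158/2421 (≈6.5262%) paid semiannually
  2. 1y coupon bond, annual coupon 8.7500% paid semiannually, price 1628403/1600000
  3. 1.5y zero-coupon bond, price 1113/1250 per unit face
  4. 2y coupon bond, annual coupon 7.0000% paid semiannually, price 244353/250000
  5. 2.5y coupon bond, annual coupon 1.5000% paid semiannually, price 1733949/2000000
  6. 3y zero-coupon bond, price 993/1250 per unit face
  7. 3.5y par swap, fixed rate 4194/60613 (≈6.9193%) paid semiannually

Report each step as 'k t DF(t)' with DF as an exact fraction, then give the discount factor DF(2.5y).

step 1 [0.5y] swap r/2=79/2421: DF=(1 − 79/2421·(0))/(1+79/2421) = 2421/2500 ≈ 0.968400
step 2 [1y] bond c/2=7/160: DF=(1628403/1600000 − 7/160·(0.968400))/(1+7/160) = 1869/2000 ≈ 0.934500
step 3 [1.5y] zero: DF = P = 1113/1250 ≈ 0.890400
step 4 [2y] bond c/2=7/200: DF=(244353/250000 − 7/200·(0.968400+0.934500+0.890400))/(1+7/200) = 8499/10000 ≈ 0.849900
step 5 [2.5y] bond c/2=3/400: DF=(1733949/2000000 − 3/400·(0.968400+0.934500+0.890400+0.849900))/(1+3/400) = 4167/5000 ≈ 0.833400
step 6 [3y] zero: DF = P = 993/1250 ≈ 0.794400
step 7 [3.5y] swap r/2=2097/60613: DF=(1 − 2097/60613·(0.968400+0.934500+0.890400+0.849900+0.833400+0.794400))/(1+2097/60613) = 7903/10000 ≈ 0.790300

1 1/2 2421/2500
2 1 1869/2000
3 3/2 1113/1250
4 2 8499/10000
5 5/2 4167/5000
6 3 993/1250
7 7/2 7903/10000
DF(2.5y) = 4167/5000 ≈ 0.833400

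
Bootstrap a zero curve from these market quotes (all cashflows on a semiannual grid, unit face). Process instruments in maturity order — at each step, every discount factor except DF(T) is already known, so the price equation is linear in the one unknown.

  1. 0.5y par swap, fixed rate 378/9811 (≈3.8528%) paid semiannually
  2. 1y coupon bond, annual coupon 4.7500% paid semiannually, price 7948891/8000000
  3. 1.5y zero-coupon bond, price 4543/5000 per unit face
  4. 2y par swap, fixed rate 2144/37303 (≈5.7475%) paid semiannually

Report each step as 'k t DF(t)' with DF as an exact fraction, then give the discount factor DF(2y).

1 1/2 9811/10000
2 1 4739/5000
3 3/2 4543/5000
4 2 558/625
DF(2y) = 558/625 ≈ 0.892800

step 1 [0.5y] swap r/2=189/9811: DF=(1 − 189/9811·(0))/(1+189/9811) = 9811/10000 ≈ 0.981100
step 2 [1y] bond c/2=19/800: DF=(7948891/8000000 − 19/800·(0.981100))/(1+19/800) = 4739/5000 ≈ 0.947800
step 3 [1.5y] zero: DF = P = 4543/5000 ≈ 0.908600
step 4 [2y] swap r/2=1072/37303: DF=(1 − 1072/37303·(0.981100+0.947800+0.908600))/(1+1072/37303) = 558/625 ≈ 0.892800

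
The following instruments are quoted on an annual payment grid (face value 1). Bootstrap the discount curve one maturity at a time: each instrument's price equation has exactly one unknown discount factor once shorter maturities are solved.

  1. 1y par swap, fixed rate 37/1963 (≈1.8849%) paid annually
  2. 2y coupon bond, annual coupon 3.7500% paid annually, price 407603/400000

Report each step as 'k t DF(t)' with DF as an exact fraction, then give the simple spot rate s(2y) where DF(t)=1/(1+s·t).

1 1 1963/2000
2 2 9467/10000
s(2y) = (1/(9467/10000) − 1)/(2) = 533/18934 ≈ 2.8150%

step 1 [1y] swap r/1=37/1963: DF=(1 − 37/1963·(0))/(1+37/1963) = 1963/2000 ≈ 0.981500
step 2 [2y] bond c/1=3/80: DF=(407603/400000 − 3/80·(0.981500))/(1+3/80) = 9467/10000 ≈ 0.946700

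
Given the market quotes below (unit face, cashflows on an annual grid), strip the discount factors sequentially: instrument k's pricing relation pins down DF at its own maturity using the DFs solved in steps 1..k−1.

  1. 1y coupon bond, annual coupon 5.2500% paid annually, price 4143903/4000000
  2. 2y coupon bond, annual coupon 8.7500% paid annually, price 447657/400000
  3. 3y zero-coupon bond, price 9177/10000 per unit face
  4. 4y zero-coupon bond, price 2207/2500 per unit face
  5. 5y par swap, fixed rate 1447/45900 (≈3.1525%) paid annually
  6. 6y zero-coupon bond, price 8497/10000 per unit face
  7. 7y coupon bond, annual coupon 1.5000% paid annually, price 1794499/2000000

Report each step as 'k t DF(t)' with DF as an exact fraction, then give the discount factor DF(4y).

1 1 9843/10000
2 2 9499/10000
3 3 9177/10000
4 4 2207/2500
5 5 8553/10000
6 6 8497/10000
7 7 2009/2500
DF(4y) = 2207/2500 ≈ 0.882800

step 1 [1y] bond c/1=21/400: DF=(4143903/4000000 − 21/400·(0))/(1+21/400) = 9843/10000 ≈ 0.984300
step 2 [2y] bond c/1=7/80: DF=(447657/400000 − 7/80·(0.984300))/(1+7/80) = 9499/10000 ≈ 0.949900
step 3 [3y] zero: DF = P = 9177/10000 ≈ 0.917700
step 4 [4y] zero: DF = P = 2207/2500 ≈ 0.882800
step 5 [5y] swap r/1=1447/45900: DF=(1 − 1447/45900·(0.984300+0.949900+0.917700+0.882800))/(1+1447/45900) = 8553/10000 ≈ 0.855300
step 6 [6y] zero: DF = P = 8497/10000 ≈ 0.849700
step 7 [7y] bond c/1=3/200: DF=(1794499/2000000 − 3/200·(0.984300+0.949900+0.917700+0.882800+0.855300+0.849700))/(1+3/200) = 2009/2500 ≈ 0.803600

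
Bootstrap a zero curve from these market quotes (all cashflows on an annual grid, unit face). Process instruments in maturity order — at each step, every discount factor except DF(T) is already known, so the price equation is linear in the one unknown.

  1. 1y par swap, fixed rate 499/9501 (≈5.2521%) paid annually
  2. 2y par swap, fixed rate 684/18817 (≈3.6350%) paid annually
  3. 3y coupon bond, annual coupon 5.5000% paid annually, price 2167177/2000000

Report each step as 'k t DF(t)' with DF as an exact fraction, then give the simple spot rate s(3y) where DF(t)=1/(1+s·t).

step 1 [1y] swap r/1=499/9501: DF=(1 − 499/9501·(0))/(1+499/9501) = 9501/10000 ≈ 0.950100
step 2 [2y] swap r/1=684/18817: DF=(1 − 684/18817·(0.950100))/(1+684/18817) = 2329/2500 ≈ 0.931600
step 3 [3y] bond c/1=11/200: DF=(2167177/2000000 − 11/200·(0.950100+0.931600))/(1+11/200) = 929/1000 ≈ 0.929000

1 1 9501/10000
2 2 2329/2500
3 3 929/1000
s(3y) = (1/(929/1000) − 1)/(3) = 71/2787 ≈ 2.5475%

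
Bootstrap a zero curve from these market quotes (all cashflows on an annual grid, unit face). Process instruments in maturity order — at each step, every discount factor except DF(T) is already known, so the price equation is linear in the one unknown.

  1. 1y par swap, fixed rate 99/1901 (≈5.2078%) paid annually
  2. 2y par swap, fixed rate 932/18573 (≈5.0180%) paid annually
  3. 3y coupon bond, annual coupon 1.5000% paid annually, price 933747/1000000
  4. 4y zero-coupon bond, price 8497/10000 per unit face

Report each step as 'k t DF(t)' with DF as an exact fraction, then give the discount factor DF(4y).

1 1 1901/2000
2 2 2267/2500
3 3 357/400
4 4 8497/10000
DF(4y) = 8497/10000 ≈ 0.849700

step 1 [1y] swap r/1=99/1901: DF=(1 − 99/1901·(0))/(1+99/1901) = 1901/2000 ≈ 0.950500
step 2 [2y] swap r/1=932/18573: DF=(1 − 932/18573·(0.950500))/(1+932/18573) = 2267/2500 ≈ 0.906800
step 3 [3y] bond c/1=3/200: DF=(933747/1000000 − 3/200·(0.950500+0.906800))/(1+3/200) = 357/400 ≈ 0.892500
step 4 [4y] zero: DF = P = 8497/10000 ≈ 0.849700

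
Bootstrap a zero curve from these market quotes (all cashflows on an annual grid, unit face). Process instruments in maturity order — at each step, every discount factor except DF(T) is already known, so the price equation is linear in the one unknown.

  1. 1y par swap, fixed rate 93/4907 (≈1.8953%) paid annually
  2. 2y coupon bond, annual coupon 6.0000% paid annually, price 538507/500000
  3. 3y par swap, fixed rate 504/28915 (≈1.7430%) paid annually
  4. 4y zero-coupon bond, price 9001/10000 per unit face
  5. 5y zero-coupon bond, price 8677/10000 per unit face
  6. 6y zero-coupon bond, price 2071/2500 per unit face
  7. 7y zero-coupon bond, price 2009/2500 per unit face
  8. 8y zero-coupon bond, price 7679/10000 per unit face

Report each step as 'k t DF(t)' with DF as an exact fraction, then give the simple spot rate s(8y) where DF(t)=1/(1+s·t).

step 1 [1y] swap r/1=93/4907: DF=(1 − 93/4907·(0))/(1+93/4907) = 4907/5000 ≈ 0.981400
step 2 [2y] bond c/1=3/50: DF=(538507/500000 − 3/50·(0.981400))/(1+3/50) = 1921/2000 ≈ 0.960500
step 3 [3y] swap r/1=504/28915: DF=(1 − 504/28915·(0.981400+0.960500))/(1+504/28915) = 1187/1250 ≈ 0.949600
step 4 [4y] zero: DF = P = 9001/10000 ≈ 0.900100
step 5 [5y] zero: DF = P = 8677/10000 ≈ 0.867700
step 6 [6y] zero: DF = P = 2071/2500 ≈ 0.828400
step 7 [7y] zero: DF = P = 2009/2500 ≈ 0.803600
step 8 [8y] zero: DF = P = 7679/10000 ≈ 0.767900

1 1 4907/5000
2 2 1921/2000
3 3 1187/1250
4 4 9001/10000
5 5 8677/10000
6 6 2071/2500
7 7 2009/2500
8 8 7679/10000
s(8y) = (1/(7679/10000) − 1)/(8) = 2321/61432 ≈ 3.7782%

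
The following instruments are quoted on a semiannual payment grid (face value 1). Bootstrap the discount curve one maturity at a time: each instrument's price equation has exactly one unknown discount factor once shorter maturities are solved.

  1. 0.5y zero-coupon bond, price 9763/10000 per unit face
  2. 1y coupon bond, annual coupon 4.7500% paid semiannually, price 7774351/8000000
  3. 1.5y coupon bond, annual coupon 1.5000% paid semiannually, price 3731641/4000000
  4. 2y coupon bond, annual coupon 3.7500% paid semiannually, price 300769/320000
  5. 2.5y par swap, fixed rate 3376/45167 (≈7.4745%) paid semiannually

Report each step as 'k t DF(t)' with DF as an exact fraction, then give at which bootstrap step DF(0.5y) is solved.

1 1/2 9763/10000
2 1 4633/5000
3 3/2 4559/5000
4 2 2177/2500
5 5/2 1039/1250
DF(0.5y) is solved at step 1

step 1 [0.5y] zero: DF = P = 9763/10000 ≈ 0.976300
step 2 [1y] bond c/2=19/800: DF=(7774351/8000000 − 19/800·(0.976300))/(1+19/800) = 4633/5000 ≈ 0.926600
step 3 [1.5y] bond c/2=3/400: DF=(3731641/4000000 − 3/400·(0.976300+0.926600))/(1+3/400) = 4559/5000 ≈ 0.911800
step 4 [2y] bond c/2=3/160: DF=(300769/320000 − 3/160·(0.976300+0.926600+0.911800))/(1+3/160) = 2177/2500 ≈ 0.870800
step 5 [2.5y] swap r/2=1688/45167: DF=(1 − 1688/45167·(0.976300+0.926600+0.911800+0.870800))/(1+1688/45167) = 1039/1250 ≈ 0.831200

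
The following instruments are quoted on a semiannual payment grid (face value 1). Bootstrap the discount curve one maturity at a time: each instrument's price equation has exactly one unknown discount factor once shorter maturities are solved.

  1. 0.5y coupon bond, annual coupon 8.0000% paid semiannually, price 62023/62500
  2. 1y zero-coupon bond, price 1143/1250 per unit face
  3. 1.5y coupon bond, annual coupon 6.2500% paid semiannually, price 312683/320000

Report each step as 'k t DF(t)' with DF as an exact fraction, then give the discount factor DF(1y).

step 1 [0.5y] bond c/2=1/25: DF=(62023/62500 − 1/25·(0))/(1+1/25) = 4771/5000 ≈ 0.954200
step 2 [1y] zero: DF = P = 1143/1250 ≈ 0.914400
step 3 [1.5y] bond c/2=1/32: DF=(312683/320000 − 1/32·(0.954200+0.914400))/(1+1/32) = 8909/10000 ≈ 0.890900

1 1/2 4771/5000
2 1 1143/1250
3 3/2 8909/10000
DF(1y) = 1143/1250 ≈ 0.914400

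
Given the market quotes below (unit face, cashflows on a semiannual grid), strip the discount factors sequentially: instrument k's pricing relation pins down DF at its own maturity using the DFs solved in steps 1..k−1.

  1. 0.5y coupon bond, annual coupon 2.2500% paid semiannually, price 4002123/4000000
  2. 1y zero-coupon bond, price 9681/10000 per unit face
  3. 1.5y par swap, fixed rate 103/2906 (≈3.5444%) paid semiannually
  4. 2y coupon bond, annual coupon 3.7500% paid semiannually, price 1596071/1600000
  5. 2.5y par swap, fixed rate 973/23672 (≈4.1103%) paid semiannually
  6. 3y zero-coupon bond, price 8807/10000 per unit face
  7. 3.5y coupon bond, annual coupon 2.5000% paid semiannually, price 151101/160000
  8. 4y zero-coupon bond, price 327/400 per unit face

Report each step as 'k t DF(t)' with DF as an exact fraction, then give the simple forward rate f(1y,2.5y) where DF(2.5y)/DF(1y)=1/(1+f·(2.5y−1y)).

1 1/2 4947/5000
2 1 9681/10000
3 3/2 1897/2000
4 2 9257/10000
5 5/2 9027/10000
6 3 8807/10000
7 7/2 4317/5000
8 4 327/400
f(1y,2.5y) = ((9681/10000)/(9027/10000) − 1)/(3/2) = 436/9027 ≈ 4.8300%

step 1 [0.5y] bond c/2=9/800: DF=(4002123/4000000 − 9/800·(0))/(1+9/800) = 4947/5000 ≈ 0.989400
step 2 [1y] zero: DF = P = 9681/10000 ≈ 0.968100
step 3 [1.5y] swap r/2=103/5812: DF=(1 − 103/5812·(0.989400+0.968100))/(1+103/5812) = 1897/2000 ≈ 0.948500
step 4 [2y] bond c/2=3/160: DF=(1596071/1600000 − 3/160·(0.989400+0.968100+0.948500))/(1+3/160) = 9257/10000 ≈ 0.925700
step 5 [2.5y] swap r/2=973/47344: DF=(1 − 973/47344·(0.989400+0.968100+0.948500+0.925700))/(1+973/47344) = 9027/10000 ≈ 0.902700
step 6 [3y] zero: DF = P = 8807/10000 ≈ 0.880700
step 7 [3.5y] bond c/2=1/80: DF=(151101/160000 − 1/80·(0.989400+0.968100+0.948500+0.925700+0.902700+0.880700))/(1+1/80) = 4317/5000 ≈ 0.863400
step 8 [4y] zero: DF = P = 327/400 ≈ 0.817500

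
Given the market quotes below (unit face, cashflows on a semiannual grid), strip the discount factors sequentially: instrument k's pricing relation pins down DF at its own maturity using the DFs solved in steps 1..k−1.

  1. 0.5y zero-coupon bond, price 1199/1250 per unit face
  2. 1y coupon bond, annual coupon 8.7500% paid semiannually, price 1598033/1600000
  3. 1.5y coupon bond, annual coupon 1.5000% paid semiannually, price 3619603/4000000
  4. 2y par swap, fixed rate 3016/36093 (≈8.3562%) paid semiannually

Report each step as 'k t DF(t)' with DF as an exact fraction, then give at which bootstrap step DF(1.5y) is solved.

step 1 [0.5y] zero: DF = P = 1199/1250 ≈ 0.959200
step 2 [1y] bond c/2=7/160: DF=(1598033/1600000 − 7/160·(0.959200))/(1+7/160) = 9167/10000 ≈ 0.916700
step 3 [1.5y] bond c/2=3/400: DF=(3619603/4000000 − 3/400·(0.959200+0.916700))/(1+3/400) = 4421/5000 ≈ 0.884200
step 4 [2y] swap r/2=1508/36093: DF=(1 − 1508/36093·(0.959200+0.916700+0.884200))/(1+1508/36093) = 2123/2500 ≈ 0.849200

1 1/2 1199/1250
2 1 9167/10000
3 3/2 4421/5000
4 2 2123/2500
DF(1.5y) is solved at step 3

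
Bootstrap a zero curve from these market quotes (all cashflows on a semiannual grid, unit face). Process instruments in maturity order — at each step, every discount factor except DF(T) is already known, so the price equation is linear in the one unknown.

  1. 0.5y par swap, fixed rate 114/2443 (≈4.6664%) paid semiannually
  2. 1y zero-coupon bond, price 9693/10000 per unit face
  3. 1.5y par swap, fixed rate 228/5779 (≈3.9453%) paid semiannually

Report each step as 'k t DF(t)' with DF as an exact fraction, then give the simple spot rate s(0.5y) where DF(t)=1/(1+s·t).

1 1/2 2443/2500
2 1 9693/10000
3 3/2 943/1000
s(0.5y) = (1/(2443/2500) − 1)/(1/2) = 114/2443 ≈ 4.6664%

step 1 [0.5y] swap r/2=57/2443: DF=(1 − 57/2443·(0))/(1+57/2443) = 2443/2500 ≈ 0.977200
step 2 [1y] zero: DF = P = 9693/10000 ≈ 0.969300
step 3 [1.5y] swap r/2=114/5779: DF=(1 − 114/5779·(0.977200+0.969300))/(1+114/5779) = 943/1000 ≈ 0.943000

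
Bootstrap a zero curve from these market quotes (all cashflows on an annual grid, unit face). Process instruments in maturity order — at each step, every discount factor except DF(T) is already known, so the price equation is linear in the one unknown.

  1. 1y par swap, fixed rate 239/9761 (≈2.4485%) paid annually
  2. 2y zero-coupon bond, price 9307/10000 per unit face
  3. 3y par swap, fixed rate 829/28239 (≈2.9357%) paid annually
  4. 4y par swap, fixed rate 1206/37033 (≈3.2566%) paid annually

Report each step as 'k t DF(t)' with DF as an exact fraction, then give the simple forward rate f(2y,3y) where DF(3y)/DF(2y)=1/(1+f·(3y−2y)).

step 1 [1y] swap r/1=239/9761: DF=(1 − 239/9761·(0))/(1+239/9761) = 9761/10000 ≈ 0.976100
step 2 [2y] zero: DF = P = 9307/10000 ≈ 0.930700
step 3 [3y] swap r/1=829/28239: DF=(1 − 829/28239·(0.976100+0.930700))/(1+829/28239) = 9171/10000 ≈ 0.917100
step 4 [4y] swap r/1=1206/37033: DF=(1 − 1206/37033·(0.976100+0.930700+0.917100))/(1+1206/37033) = 4397/5000 ≈ 0.879400

1 1 9761/10000
2 2 9307/10000
3 3 9171/10000
4 4 4397/5000
f(2y,3y) = ((9307/10000)/(9171/10000) − 1)/(1) = 136/9171 ≈ 1.4829%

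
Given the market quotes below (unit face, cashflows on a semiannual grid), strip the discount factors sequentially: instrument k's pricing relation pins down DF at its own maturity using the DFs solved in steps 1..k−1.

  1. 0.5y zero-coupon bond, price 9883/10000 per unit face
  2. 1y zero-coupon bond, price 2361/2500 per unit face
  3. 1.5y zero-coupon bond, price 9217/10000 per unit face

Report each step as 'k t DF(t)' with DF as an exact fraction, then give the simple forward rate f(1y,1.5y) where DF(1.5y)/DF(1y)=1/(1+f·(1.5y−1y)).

1 1/2 9883/10000
2 1 2361/2500
3 3/2 9217/10000
f(1y,1.5y) = ((2361/2500)/(9217/10000) − 1)/(1/2) = 454/9217 ≈ 4.9257%

step 1 [0.5y] zero: DF = P = 9883/10000 ≈ 0.988300
step 2 [1y] zero: DF = P = 2361/2500 ≈ 0.944400
step 3 [1.5y] zero: DF = P = 9217/10000 ≈ 0.921700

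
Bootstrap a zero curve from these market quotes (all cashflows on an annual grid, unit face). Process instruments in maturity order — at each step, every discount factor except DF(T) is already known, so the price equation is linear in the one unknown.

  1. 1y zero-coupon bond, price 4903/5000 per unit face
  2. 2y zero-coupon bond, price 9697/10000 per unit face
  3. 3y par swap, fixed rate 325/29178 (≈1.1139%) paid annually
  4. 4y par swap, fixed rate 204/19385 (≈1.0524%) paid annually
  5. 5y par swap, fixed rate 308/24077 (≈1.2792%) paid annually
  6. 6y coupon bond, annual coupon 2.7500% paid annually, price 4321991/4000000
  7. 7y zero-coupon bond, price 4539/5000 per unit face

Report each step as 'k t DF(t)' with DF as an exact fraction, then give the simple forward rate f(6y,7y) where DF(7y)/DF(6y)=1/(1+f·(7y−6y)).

1 1 4903/5000
2 2 9697/10000
3 3 387/400
4 4 1199/1250
5 5 1173/1250
6 6 9227/10000
7 7 4539/5000
f(6y,7y) = ((9227/10000)/(4539/5000) − 1)/(1) = 149/9078 ≈ 1.6413%

step 1 [1y] zero: DF = P = 4903/5000 ≈ 0.980600
step 2 [2y] zero: DF = P = 9697/10000 ≈ 0.969700
step 3 [3y] swap r/1=325/29178: DF=(1 − 325/29178·(0.980600+0.969700))/(1+325/29178) = 387/400 ≈ 0.967500
step 4 [4y] swap r/1=204/19385: DF=(1 − 204/19385·(0.980600+0.969700+0.967500))/(1+204/19385) = 1199/1250 ≈ 0.959200
step 5 [5y] swap r/1=308/24077: DF=(1 − 308/24077·(0.980600+0.969700+0.967500+0.959200))/(1+308/24077) = 1173/1250 ≈ 0.938400
step 6 [6y] bond c/1=11/400: DF=(4321991/4000000 − 11/400·(0.980600+0.969700+0.967500+0.959200+0.938400))/(1+11/400) = 9227/10000 ≈ 0.922700
step 7 [7y] zero: DF = P = 4539/5000 ≈ 0.907800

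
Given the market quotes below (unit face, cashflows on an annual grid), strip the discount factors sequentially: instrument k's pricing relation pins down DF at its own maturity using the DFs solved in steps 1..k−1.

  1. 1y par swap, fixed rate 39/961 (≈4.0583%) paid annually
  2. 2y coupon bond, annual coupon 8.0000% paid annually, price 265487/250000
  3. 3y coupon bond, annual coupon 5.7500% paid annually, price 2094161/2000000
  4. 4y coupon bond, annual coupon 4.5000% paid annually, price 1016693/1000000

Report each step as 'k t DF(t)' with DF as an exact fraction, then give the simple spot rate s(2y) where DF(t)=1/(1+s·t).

1 1 961/1000
2 2 9121/10000
3 3 8883/10000
4 4 427/500
s(2y) = (1/(9121/10000) − 1)/(2) = 879/18242 ≈ 4.8186%

step 1 [1y] swap r/1=39/961: DF=(1 − 39/961·(0))/(1+39/961) = 961/1000 ≈ 0.961000
step 2 [2y] bond c/1=2/25: DF=(265487/250000 − 2/25·(0.961000))/(1+2/25) = 9121/10000 ≈ 0.912100
step 3 [3y] bond c/1=23/400: DF=(2094161/2000000 − 23/400·(0.961000+0.912100))/(1+23/400) = 8883/10000 ≈ 0.888300
step 4 [4y] bond c/1=9/200: DF=(1016693/1000000 − 9/200·(0.961000+0.912100+0.888300))/(1+9/200) = 427/500 ≈ 0.854000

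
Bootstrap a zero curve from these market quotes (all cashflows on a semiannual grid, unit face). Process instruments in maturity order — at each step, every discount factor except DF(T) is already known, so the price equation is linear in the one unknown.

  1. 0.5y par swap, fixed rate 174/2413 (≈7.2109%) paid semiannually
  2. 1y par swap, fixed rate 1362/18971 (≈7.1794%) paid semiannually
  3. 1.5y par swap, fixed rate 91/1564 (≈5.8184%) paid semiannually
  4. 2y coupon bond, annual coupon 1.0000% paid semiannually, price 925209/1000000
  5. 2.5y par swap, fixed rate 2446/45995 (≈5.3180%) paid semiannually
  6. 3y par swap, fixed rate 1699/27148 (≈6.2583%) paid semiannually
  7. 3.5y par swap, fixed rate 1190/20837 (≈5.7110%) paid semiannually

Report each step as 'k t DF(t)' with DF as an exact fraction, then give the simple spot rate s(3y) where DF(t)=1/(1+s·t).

1 1/2 2413/2500
2 1 9319/10000
3 3/2 9181/10000
4 2 4533/5000
5 5/2 8777/10000
6 3 8301/10000
7 7/2 1643/2000
s(3y) = (1/(8301/10000) − 1)/(3) = 1699/24903 ≈ 6.8225%

step 1 [0.5y] swap r/2=87/2413: DF=(1 − 87/2413·(0))/(1+87/2413) = 2413/2500 ≈ 0.965200
step 2 [1y] swap r/2=681/18971: DF=(1 − 681/18971·(0.965200))/(1+681/18971) = 9319/10000 ≈ 0.931900
step 3 [1.5y] swap r/2=91/3128: DF=(1 − 91/3128·(0.965200+0.931900))/(1+91/3128) = 9181/10000 ≈ 0.918100
step 4 [2y] bond c/2=1/200: DF=(925209/1000000 − 1/200·(0.965200+0.931900+0.918100))/(1+1/200) = 4533/5000 ≈ 0.906600
step 5 [2.5y] swap r/2=1223/45995: DF=(1 − 1223/45995·(0.965200+0.931900+0.918100+0.906600))/(1+1223/45995) = 8777/10000 ≈ 0.877700
step 6 [3y] swap r/2=1699/54296: DF=(1 − 1699/54296·(0.965200+0.931900+0.918100+0.906600+0.877700))/(1+1699/54296) = 8301/10000 ≈ 0.830100
step 7 [3.5y] swap r/2=595/20837: DF=(1 − 595/20837·(0.965200+0.931900+0.918100+0.906600+0.877700+0.830100))/(1+595/20837) = 1643/2000 ≈ 0.821500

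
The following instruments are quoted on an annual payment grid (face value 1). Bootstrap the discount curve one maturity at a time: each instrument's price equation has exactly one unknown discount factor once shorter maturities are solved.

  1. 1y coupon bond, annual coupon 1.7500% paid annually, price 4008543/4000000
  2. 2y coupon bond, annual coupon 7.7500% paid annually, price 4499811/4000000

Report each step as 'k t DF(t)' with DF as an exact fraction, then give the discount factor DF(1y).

step 1 [1y] bond c/1=7/400: DF=(4008543/4000000 − 7/400·(0))/(1+7/400) = 9849/10000 ≈ 0.984900
step 2 [2y] bond c/1=31/400: DF=(4499811/4000000 − 31/400·(0.984900))/(1+31/400) = 2433/2500 ≈ 0.973200

1 1 9849/10000
2 2 2433/2500
DF(1y) = 9849/10000 ≈ 0.984900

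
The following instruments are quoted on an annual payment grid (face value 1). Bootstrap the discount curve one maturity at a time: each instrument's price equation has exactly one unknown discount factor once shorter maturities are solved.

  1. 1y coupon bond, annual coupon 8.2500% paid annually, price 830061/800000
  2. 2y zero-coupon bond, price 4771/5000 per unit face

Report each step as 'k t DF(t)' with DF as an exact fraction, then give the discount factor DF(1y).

step 1 [1y] bond c/1=33/400: DF=(830061/800000 − 33/400·(0))/(1+33/400) = 1917/2000 ≈ 0.958500
step 2 [2y] zero: DF = P = 4771/5000 ≈ 0.954200

1 1 1917/2000
2 2 4771/5000
DF(1y) = 1917/2000 ≈ 0.958500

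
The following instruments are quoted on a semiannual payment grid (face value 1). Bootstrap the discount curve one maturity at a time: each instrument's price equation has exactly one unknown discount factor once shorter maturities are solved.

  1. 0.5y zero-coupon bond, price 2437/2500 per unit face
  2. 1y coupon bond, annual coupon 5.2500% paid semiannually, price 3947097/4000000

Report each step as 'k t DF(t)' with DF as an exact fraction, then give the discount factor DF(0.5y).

step 1 [0.5y] zero: DF = P = 2437/2500 ≈ 0.974800
step 2 [1y] bond c/2=21/800: DF=(3947097/4000000 − 21/800·(0.974800))/(1+21/800) = 4683/5000 ≈ 0.936600

1 1/2 2437/2500
2 1 4683/5000
DF(0.5y) = 2437/2500 ≈ 0.974800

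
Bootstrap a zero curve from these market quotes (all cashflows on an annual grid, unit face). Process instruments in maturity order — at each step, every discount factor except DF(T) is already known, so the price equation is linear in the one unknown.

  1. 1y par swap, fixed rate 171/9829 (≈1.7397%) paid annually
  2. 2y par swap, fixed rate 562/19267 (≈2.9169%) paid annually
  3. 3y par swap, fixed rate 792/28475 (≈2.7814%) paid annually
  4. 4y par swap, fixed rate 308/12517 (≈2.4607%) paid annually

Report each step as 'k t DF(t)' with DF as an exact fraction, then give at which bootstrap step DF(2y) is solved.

1 1 9829/10000
2 2 4719/5000
3 3 1151/1250
4 4 2269/2500
DF(2y) is solved at step 2

step 1 [1y] swap r/1=171/9829: DF=(1 − 171/9829·(0))/(1+171/9829) = 9829/10000 ≈ 0.982900
step 2 [2y] swap r/1=562/19267: DF=(1 − 562/19267·(0.982900))/(1+562/19267) = 4719/5000 ≈ 0.943800
step 3 [3y] swap r/1=792/28475: DF=(1 − 792/28475·(0.982900+0.943800))/(1+792/28475) = 1151/1250 ≈ 0.920800
step 4 [4y] swap r/1=308/12517: DF=(1 − 308/12517·(0.982900+0.943800+0.920800))/(1+308/12517) = 2269/2500 ≈ 0.907600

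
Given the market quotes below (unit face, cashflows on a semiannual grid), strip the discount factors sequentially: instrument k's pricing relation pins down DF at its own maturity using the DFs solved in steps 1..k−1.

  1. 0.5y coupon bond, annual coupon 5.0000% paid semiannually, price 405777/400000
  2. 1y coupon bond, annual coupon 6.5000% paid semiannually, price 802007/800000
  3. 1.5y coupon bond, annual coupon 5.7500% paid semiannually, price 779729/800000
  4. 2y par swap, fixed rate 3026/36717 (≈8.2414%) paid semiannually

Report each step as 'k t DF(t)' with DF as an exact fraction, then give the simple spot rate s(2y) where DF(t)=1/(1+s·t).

step 1 [0.5y] bond c/2=1/40: DF=(405777/400000 − 1/40·(0))/(1+1/40) = 9897/10000 ≈ 0.989700
step 2 [1y] bond c/2=13/400: DF=(802007/800000 − 13/400·(0.989700))/(1+13/400) = 4699/5000 ≈ 0.939800
step 3 [1.5y] bond c/2=23/800: DF=(779729/800000 − 23/800·(0.989700+0.939800))/(1+23/800) = 1787/2000 ≈ 0.893500
step 4 [2y] swap r/2=1513/36717: DF=(1 − 1513/36717·(0.989700+0.939800+0.893500))/(1+1513/36717) = 8487/10000 ≈ 0.848700

1 1/2 9897/10000
2 1 4699/5000
3 3/2 1787/2000
4 2 8487/10000
s(2y) = (1/(8487/10000) − 1)/(2) = 1513/16974 ≈ 8.9136%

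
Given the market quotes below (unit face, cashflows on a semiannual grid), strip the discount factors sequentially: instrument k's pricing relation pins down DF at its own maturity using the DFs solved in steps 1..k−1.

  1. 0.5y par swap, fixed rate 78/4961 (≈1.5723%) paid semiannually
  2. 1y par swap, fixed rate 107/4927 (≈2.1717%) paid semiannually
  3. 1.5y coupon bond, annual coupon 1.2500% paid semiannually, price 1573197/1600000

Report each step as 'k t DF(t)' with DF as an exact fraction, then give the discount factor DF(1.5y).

step 1 [0.5y] swap r/2=39/4961: DF=(1 − 39/4961·(0))/(1+39/4961) = 4961/5000 ≈ 0.992200
step 2 [1y] swap r/2=107/9854: DF=(1 − 107/9854·(0.992200))/(1+107/9854) = 4893/5000 ≈ 0.978600
step 3 [1.5y] bond c/2=1/160: DF=(1573197/1600000 − 1/160·(0.992200+0.978600))/(1+1/160) = 9649/10000 ≈ 0.964900

1 1/2 4961/5000
2 1 4893/5000
3 3/2 9649/10000
DF(1.5y) = 9649/10000 ≈ 0.964900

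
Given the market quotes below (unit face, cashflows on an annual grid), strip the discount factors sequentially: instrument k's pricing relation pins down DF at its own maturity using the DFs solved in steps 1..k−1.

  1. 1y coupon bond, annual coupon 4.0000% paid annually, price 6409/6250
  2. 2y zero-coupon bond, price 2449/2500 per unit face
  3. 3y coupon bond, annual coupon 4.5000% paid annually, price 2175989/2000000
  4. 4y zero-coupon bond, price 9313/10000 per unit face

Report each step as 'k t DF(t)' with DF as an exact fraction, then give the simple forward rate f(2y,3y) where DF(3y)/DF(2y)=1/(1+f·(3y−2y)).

1 1 493/500
2 2 2449/2500
3 3 1913/2000
4 4 9313/10000
f(2y,3y) = ((2449/2500)/(1913/2000) − 1)/(1) = 231/9565 ≈ 2.4151%

step 1 [1y] bond c/1=1/25: DF=(6409/6250 − 1/25·(0))/(1+1/25) = 493/500 ≈ 0.986000
step 2 [2y] zero: DF = P = 2449/2500 ≈ 0.979600
step 3 [3y] bond c/1=9/200: DF=(2175989/2000000 − 9/200·(0.986000+0.979600))/(1+9/200) = 1913/2000 ≈ 0.956500
step 4 [4y] zero: DF = P = 9313/10000 ≈ 0.931300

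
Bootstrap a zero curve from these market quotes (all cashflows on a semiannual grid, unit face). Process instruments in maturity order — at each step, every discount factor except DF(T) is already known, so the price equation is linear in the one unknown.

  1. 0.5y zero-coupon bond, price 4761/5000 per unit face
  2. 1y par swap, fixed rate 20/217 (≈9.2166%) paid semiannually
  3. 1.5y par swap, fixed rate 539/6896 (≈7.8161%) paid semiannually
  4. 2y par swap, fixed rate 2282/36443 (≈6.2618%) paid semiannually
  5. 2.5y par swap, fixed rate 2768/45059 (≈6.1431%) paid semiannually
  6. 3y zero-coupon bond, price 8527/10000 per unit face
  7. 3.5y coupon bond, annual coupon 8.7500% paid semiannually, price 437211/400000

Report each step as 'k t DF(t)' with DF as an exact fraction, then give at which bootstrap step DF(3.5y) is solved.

step 1 [0.5y] zero: DF = P = 4761/5000 ≈ 0.952200
step 2 [1y] swap r/2=10/217: DF=(1 − 10/217·(0.952200))/(1+10/217) = 457/500 ≈ 0.914000
step 3 [1.5y] swap r/2=539/13792: DF=(1 − 539/13792·(0.952200+0.914000))/(1+539/13792) = 4461/5000 ≈ 0.892200
step 4 [2y] swap r/2=1141/36443: DF=(1 − 1141/36443·(0.952200+0.914000+0.892200))/(1+1141/36443) = 8859/10000 ≈ 0.885900
step 5 [2.5y] swap r/2=1384/45059: DF=(1 − 1384/45059·(0.952200+0.914000+0.892200+0.885900))/(1+1384/45059) = 1077/1250 ≈ 0.861600
step 6 [3y] zero: DF = P = 8527/10000 ≈ 0.852700
step 7 [3.5y] bond c/2=7/160: DF=(437211/400000 − 7/160·(0.952200+0.914000+0.892200+0.885900+0.861600+0.852700))/(1+7/160) = 4113/5000 ≈ 0.822600

1 1/2 4761/5000
2 1 457/500
3 3/2 4461/5000
4 2 8859/10000
5 5/2 1077/1250
6 3 8527/10000
7 7/2 4113/5000
DF(3.5y) is solved at step 7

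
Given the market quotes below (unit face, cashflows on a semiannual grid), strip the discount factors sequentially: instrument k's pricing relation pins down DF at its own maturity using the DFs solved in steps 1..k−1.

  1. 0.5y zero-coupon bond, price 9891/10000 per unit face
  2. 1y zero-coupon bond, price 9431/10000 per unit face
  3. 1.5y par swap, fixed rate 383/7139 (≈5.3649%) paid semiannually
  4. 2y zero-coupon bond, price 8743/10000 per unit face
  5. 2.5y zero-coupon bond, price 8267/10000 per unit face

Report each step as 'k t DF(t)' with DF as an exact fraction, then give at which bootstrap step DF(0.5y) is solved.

step 1 [0.5y] zero: DF = P = 9891/10000 ≈ 0.989100
step 2 [1y] zero: DF = P = 9431/10000 ≈ 0.943100
step 3 [1.5y] swap r/2=383/14278: DF=(1 − 383/14278·(0.989100+0.943100))/(1+383/14278) = 4617/5000 ≈ 0.923400
step 4 [2y] zero: DF = P = 8743/10000 ≈ 0.874300
step 5 [2.5y] zero: DF = P = 8267/10000 ≈ 0.826700

1 1/2 9891/10000
2 1 9431/10000
3 3/2 4617/5000
4 2 8743/10000
5 5/2 8267/10000
DF(0.5y) is solved at step 1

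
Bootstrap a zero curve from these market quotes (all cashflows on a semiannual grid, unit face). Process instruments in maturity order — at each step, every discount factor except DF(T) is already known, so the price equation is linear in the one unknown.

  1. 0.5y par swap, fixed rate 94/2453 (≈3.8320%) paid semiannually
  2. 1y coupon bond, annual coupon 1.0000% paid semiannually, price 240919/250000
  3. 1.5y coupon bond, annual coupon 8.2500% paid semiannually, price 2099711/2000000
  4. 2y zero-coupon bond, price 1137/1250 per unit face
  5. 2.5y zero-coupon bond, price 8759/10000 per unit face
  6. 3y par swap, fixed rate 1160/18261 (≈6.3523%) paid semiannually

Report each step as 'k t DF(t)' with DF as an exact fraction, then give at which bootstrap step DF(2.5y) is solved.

1 1/2 2453/2500
2 1 477/500
3 3/2 2329/2500
4 2 1137/1250
5 5/2 8759/10000
6 3 413/500
DF(2.5y) is solved at step 5

step 1 [0.5y] swap r/2=47/2453: DF=(1 − 47/2453·(0))/(1+47/2453) = 2453/2500 ≈ 0.981200
step 2 [1y] bond c/2=1/200: DF=(240919/250000 − 1/200·(0.981200))/(1+1/200) = 477/500 ≈ 0.954000
step 3 [1.5y] bond c/2=33/800: DF=(2099711/2000000 − 33/800·(0.981200+0.954000))/(1+33/800) = 2329/2500 ≈ 0.931600
step 4 [2y] zero: DF = P = 1137/1250 ≈ 0.909600
step 5 [2.5y] zero: DF = P = 8759/10000 ≈ 0.875900
step 6 [3y] swap r/2=580/18261: DF=(1 − 580/18261·(0.981200+0.954000+0.931600+0.909600+0.875900))/(1+580/18261) = 413/500 ≈ 0.826000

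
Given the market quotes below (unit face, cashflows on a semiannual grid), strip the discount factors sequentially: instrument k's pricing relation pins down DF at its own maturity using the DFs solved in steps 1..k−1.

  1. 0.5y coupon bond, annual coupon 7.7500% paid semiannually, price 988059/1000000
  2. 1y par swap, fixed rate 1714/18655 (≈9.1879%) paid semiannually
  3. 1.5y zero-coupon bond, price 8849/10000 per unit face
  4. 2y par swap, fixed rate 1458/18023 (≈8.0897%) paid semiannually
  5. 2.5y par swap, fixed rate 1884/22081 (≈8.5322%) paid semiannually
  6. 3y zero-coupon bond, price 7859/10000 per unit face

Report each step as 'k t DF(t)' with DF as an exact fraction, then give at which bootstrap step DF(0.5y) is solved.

step 1 [0.5y] bond c/2=31/800: DF=(988059/1000000 − 31/800·(0))/(1+31/800) = 1189/1250 ≈ 0.951200
step 2 [1y] swap r/2=857/18655: DF=(1 − 857/18655·(0.951200))/(1+857/18655) = 9143/10000 ≈ 0.914300
step 3 [1.5y] zero: DF = P = 8849/10000 ≈ 0.884900
step 4 [2y] swap r/2=729/18023: DF=(1 − 729/18023·(0.951200+0.914300+0.884900))/(1+729/18023) = 4271/5000 ≈ 0.854200
step 5 [2.5y] swap r/2=942/22081: DF=(1 − 942/22081·(0.951200+0.914300+0.884900+0.854200))/(1+942/22081) = 2029/2500 ≈ 0.811600
step 6 [3y] zero: DF = P = 7859/10000 ≈ 0.785900

1 1/2 1189/1250
2 1 9143/10000
3 3/2 8849/10000
4 2 4271/5000
5 5/2 2029/2500
6 3 7859/10000
DF(0.5y) is solved at step 1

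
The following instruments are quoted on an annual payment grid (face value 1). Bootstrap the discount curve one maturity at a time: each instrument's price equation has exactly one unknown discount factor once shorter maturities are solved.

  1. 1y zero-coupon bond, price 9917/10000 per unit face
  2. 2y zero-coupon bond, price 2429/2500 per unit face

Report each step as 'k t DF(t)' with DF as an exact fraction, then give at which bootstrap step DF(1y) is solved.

1 1 9917/10000
2 2 2429/2500
DF(1y) is solved at step 1

step 1 [1y] zero: DF = P = 9917/10000 ≈ 0.991700
step 2 [2y] zero: DF = P = 2429/2500 ≈ 0.971600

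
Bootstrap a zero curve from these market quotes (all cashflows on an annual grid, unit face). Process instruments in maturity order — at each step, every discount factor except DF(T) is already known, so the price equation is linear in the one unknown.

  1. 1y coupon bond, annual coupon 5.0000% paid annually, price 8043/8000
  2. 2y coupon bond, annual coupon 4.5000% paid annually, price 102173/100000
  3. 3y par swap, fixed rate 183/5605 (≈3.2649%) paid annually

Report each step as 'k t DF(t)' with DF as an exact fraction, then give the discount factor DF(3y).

1 1 383/400
2 2 1873/2000
3 3 1817/2000
DF(3y) = 1817/2000 ≈ 0.908500

step 1 [1y] bond c/1=1/20: DF=(8043/8000 − 1/20·(0))/(1+1/20) = 383/400 ≈ 0.957500
step 2 [2y] bond c/1=9/200: DF=(102173/100000 − 9/200·(0.957500))/(1+9/200) = 1873/2000 ≈ 0.936500
step 3 [3y] swap r/1=183/5605: DF=(1 − 183/5605·(0.957500+0.936500))/(1+183/5605) = 1817/2000 ≈ 0.908500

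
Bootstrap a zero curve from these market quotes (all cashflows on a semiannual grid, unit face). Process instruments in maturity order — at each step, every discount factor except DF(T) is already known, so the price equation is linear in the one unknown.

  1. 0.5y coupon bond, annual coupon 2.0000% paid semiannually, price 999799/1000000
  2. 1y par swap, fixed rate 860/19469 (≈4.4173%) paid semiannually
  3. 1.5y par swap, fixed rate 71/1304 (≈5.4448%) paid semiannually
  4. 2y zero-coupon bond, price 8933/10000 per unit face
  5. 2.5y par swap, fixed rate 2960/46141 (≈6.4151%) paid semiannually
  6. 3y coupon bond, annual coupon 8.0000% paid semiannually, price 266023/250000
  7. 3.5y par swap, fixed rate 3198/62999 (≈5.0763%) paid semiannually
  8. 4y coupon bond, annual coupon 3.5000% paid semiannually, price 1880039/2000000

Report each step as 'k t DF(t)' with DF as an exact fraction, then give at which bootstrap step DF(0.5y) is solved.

1 1/2 9899/10000
2 1 957/1000
3 3/2 9219/10000
4 2 8933/10000
5 5/2 213/250
6 3 8457/10000
7 7/2 8401/10000
8 4 1631/2000
DF(0.5y) is solved at step 1

step 1 [0.5y] bond c/2=1/100: DF=(999799/1000000 − 1/100·(0))/(1+1/100) = 9899/10000 ≈ 0.989900
step 2 [1y] swap r/2=430/19469: DF=(1 − 430/19469·(0.989900))/(1+430/19469) = 957/1000 ≈ 0.957000
step 3 [1.5y] swap r/2=71/2608: DF=(1 − 71/2608·(0.989900+0.957000))/(1+71/2608) = 9219/10000 ≈ 0.921900
step 4 [2y] zero: DF = P = 8933/10000 ≈ 0.893300
step 5 [2.5y] swap r/2=1480/46141: DF=(1 − 1480/46141·(0.989900+0.957000+0.921900+0.893300))/(1+1480/46141) = 213/250 ≈ 0.852000
step 6 [3y] bond c/2=1/25: DF=(266023/250000 − 1/25·(0.989900+0.957000+0.921900+0.893300+0.852000))/(1+1/25) = 8457/10000 ≈ 0.845700
step 7 [3.5y] swap r/2=1599/62999: DF=(1 − 1599/62999·(0.989900+0.957000+0.921900+0.893300+0.852000+0.845700))/(1+1599/62999) = 8401/10000 ≈ 0.840100
step 8 [4y] bond c/2=7/400: DF=(1880039/2000000 − 7/400·(0.989900+0.957000+0.921900+0.893300+0.852000+0.845700+0.840100))/(1+7/400) = 1631/2000 ≈ 0.815500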